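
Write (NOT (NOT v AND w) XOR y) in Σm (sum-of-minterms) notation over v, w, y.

Σm(0, 3, 4, 6) = (NOT v AND NOT w AND NOT y) OR (NOT v AND w AND y) OR (v AND NOT w AND NOT y) OR (v AND w AND NOT y)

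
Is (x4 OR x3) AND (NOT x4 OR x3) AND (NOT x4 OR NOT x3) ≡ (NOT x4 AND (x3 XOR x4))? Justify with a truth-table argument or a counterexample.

Yes, they are equivalent — the two output columns agree on all 4 assignments:
x4 | x3 | Expression 1 | Expression 2
-------------------------------------
0 | 0 | 0 | 0
0 | 1 | 1 | 1
1 | 0 | 0 | 0
1 | 1 | 0 | 0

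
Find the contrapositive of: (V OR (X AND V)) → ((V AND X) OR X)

Contrapositive: NOT ((V AND X) OR X) → NOT (V OR (X AND V))
Note: A statement and its contrapositive are logically equivalent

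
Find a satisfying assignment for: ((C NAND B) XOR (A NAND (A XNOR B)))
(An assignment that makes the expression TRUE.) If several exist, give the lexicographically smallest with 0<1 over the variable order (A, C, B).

A=0, C=1, B=1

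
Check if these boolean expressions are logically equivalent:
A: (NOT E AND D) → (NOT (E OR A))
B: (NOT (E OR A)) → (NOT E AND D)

No, Converse is not equivalent to original (counterexample: D=0, A=0, E=0)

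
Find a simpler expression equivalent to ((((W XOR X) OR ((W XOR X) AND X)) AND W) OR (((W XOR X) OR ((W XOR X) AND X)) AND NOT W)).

By distribution ((E AND v) OR (E AND NOT v) = E) then absorption (E OR (E AND v) = E):
= (W XOR X)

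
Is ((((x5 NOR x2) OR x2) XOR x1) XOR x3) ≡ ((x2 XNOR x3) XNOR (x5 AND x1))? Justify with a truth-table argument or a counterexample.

No. Counterexample: with x5=0, x2=0, x1=0, x3=0, Expression 1 = 1 but Expression 2 = 0.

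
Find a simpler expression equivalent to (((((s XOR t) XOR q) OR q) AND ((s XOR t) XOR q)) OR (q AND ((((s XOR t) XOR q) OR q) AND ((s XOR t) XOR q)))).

By absorption (E OR (E AND v) = E) then absorption (E AND (E OR v) = E):
= ((s XOR t) XOR q)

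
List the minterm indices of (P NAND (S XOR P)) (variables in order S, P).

Σm(0, 2, 3) = (NOT S AND NOT P) OR (S AND NOT P) OR (S AND P)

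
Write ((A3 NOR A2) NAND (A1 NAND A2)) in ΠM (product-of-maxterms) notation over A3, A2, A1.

ΠM(0, 1) = (A3 OR A2 OR A1) AND (A3 OR A2 OR NOT A1)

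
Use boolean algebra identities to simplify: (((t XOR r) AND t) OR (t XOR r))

By absorption (E OR (E AND v) = E):
= (t XOR r)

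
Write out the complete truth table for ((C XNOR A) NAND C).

A | C | Output
--------------
0 | 0 | 1
0 | 1 | 1
1 | 0 | 1
1 | 1 | 0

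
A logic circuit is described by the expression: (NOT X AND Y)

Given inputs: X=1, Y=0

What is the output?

Substituting: (NOT 1 AND 0)
= 0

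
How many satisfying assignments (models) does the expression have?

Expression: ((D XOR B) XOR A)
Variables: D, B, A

Satisfying assignments: (0,0,1), (0,1,0), (1,0,0), (1,1,1)
Count: 4 out of 8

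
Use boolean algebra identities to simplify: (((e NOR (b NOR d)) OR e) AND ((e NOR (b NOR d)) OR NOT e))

By distribution ((E OR v) AND (E OR NOT v) = E):
= (e NOR (b NOR d))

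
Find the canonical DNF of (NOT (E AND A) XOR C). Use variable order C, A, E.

(NOT C AND NOT A AND NOT E) OR (NOT C AND NOT A AND E) OR (NOT C AND A AND NOT E) OR (C AND A AND E)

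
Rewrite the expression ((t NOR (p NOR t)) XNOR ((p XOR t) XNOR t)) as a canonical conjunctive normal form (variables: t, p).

(t OR p) AND (t OR NOT p) AND (NOT t OR p)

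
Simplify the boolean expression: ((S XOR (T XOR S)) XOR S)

By XOR self-cancellation ((E XOR v) XOR v = E):
= (T XOR S)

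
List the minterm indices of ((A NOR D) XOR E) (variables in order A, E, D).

Σm(0, 3, 6, 7) = (NOT A AND NOT E AND NOT D) OR (NOT A AND E AND D) OR (A AND E AND NOT D) OR (A AND E AND D)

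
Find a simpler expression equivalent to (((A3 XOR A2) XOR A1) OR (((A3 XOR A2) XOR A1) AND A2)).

By absorption (E OR (E AND v) = E):
= ((A3 XOR A2) XOR A1)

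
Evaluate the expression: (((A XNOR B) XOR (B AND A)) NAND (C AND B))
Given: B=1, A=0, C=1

Substituting: (((0 XNOR 1) XOR (1 AND 0)) NAND (1 AND 1))
= 1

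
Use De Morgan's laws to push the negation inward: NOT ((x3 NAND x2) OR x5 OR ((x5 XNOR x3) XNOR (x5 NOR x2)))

NOT (x3 NAND x2) AND NOT x5 AND NOT ((x5 XNOR x3) XNOR (x5 NOR x2))
De Morgan's: NOT(OR of terms) = AND of negations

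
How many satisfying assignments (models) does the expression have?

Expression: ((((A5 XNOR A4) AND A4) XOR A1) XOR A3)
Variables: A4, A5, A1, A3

Satisfying assignments: (0,0,0,1), (0,0,1,0), (0,1,0,1), (0,1,1,0), (1,0,0,1), (1,0,1,0), (1,1,0,0), (1,1,1,1)
Count: 8 out of 16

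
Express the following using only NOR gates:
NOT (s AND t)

(((s NOR s) NOR (t NOR t)) NOR ((s NOR s) NOR (t NOR t)))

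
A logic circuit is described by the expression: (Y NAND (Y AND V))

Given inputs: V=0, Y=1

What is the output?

Substituting: (1 NAND (1 AND 0))
= 1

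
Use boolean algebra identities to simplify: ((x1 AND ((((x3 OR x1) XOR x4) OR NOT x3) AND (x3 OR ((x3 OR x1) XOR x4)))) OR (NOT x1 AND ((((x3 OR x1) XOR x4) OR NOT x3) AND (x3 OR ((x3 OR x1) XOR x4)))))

By distribution ((E AND v) OR (E AND NOT v) = E) then distribution ((E OR v) AND (E OR NOT v) = E):
= ((x3 OR x1) XOR x4)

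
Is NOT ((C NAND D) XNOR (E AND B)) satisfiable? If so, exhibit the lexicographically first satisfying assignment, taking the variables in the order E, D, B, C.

E=0, D=0, B=0, C=0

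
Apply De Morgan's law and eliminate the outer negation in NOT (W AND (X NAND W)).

NOT W OR NOT (X NAND W)
De Morgan's: NOT(AND of terms) = OR of negations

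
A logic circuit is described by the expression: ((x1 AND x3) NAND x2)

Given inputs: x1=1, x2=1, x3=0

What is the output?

Substituting: ((1 AND 0) NAND 1)
= 1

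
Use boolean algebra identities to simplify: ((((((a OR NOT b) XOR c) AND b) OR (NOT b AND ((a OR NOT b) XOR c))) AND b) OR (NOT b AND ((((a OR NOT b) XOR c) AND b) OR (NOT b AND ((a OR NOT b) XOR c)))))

By distribution ((E AND v) OR (E AND NOT v) = E) then distribution ((E AND v) OR (E AND NOT v) = E):
= ((a OR NOT b) XOR c)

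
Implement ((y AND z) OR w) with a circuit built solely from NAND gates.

((((y NAND z) NAND (y NAND z)) NAND ((y NAND z) NAND (y NAND z))) NAND (w NAND w))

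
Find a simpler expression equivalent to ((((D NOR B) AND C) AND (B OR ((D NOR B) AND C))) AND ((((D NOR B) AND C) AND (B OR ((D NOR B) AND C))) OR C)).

By absorption (E AND (E OR v) = E) then absorption (E AND (E OR v) = E):
= ((D NOR B) AND C)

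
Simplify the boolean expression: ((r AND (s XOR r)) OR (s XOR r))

By absorption (E OR (E AND v) = E):
= (s XOR r)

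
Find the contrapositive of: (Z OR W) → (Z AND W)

Contrapositive: NOT (Z AND W) → NOT (Z OR W)
Note: A statement and its contrapositive are logically equivalent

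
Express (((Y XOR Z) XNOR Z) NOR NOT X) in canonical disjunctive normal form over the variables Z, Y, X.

(NOT Z AND Y AND X) OR (Z AND Y AND X)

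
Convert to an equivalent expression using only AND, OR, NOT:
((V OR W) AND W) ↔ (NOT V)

(((V OR W) AND W) AND (NOT V)) OR (NOT ((V OR W) AND W) AND V)
(Biconditional = both true or both false)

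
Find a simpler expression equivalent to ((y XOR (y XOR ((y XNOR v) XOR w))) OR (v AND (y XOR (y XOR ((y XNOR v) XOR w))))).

By absorption (E OR (E AND v) = E) then XOR self-cancellation ((E XOR v) XOR v = E):
= ((y XNOR v) XOR w)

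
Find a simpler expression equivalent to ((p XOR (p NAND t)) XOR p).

By XOR self-cancellation ((E XOR v) XOR v = E):
= (p NAND t)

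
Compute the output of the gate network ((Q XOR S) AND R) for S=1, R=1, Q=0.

Substituting: ((0 XOR 1) AND 1)
= 1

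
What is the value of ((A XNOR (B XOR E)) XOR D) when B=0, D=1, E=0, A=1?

Substituting: ((1 XNOR (0 XOR 0)) XOR 1)
= 1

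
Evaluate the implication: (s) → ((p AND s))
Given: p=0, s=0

Antecedent (s) = 0; consequent ((p AND s)) = 0.
0 → 0 = 1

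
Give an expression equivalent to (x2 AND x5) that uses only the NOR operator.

((x2 NOR x2) NOR (x5 NOR x5))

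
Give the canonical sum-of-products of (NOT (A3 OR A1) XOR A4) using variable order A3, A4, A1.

Σm(0, 3, 6, 7) = (NOT A3 AND NOT A4 AND NOT A1) OR (NOT A3 AND A4 AND A1) OR (A3 AND A4 AND NOT A1) OR (A3 AND A4 AND A1)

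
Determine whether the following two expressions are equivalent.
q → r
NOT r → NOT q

Yes, Contrapositive is always equivalent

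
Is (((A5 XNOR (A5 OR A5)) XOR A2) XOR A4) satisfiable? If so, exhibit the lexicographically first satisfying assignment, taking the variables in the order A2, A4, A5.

A2=0, A4=0, A5=0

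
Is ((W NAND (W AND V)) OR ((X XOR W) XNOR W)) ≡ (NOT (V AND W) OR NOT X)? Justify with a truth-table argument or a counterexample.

Yes, they are equivalent — the two output columns agree on all 8 assignments:
V | W | X | Expression 1 | Expression 2
---------------------------------------
0 | 0 | 0 | 1 | 1
0 | 0 | 1 | 1 | 1
0 | 1 | 0 | 1 | 1
0 | 1 | 1 | 1 | 1
1 | 0 | 0 | 1 | 1
1 | 0 | 1 | 1 | 1
1 | 1 | 0 | 1 | 1
1 | 1 | 1 | 0 | 0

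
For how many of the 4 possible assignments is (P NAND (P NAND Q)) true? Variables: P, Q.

Satisfying assignments: (0,0), (0,1), (1,1)
Count: 3 out of 4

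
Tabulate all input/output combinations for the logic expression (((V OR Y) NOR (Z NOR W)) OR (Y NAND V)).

Y | W | V | Z | Output
----------------------
0 | 0 | 0 | 0 | 1
0 | 0 | 0 | 1 | 1
0 | 0 | 1 | 0 | 1
0 | 0 | 1 | 1 | 1
0 | 1 | 0 | 0 | 1
0 | 1 | 0 | 1 | 1
0 | 1 | 1 | 0 | 1
0 | 1 | 1 | 1 | 1
1 | 0 | 0 | 0 | 1
1 | 0 | 0 | 1 | 1
1 | 0 | 1 | 0 | 0
1 | 0 | 1 | 1 | 0
1 | 1 | 0 | 0 | 1
1 | 1 | 0 | 1 | 1
1 | 1 | 1 | 0 | 0
1 | 1 | 1 | 1 | 0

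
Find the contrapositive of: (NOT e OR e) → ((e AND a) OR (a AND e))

Contrapositive: NOT ((e AND a) OR (a AND e)) → NOT (NOT e OR e)
Note: A statement and its contrapositive are logically equivalent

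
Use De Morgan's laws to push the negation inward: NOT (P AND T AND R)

NOT P OR NOT T OR NOT R
De Morgan's: NOT(AND of terms) = OR of negations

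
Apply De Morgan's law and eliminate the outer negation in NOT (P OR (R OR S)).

NOT P AND NOT (R OR S)
De Morgan's: NOT(OR of terms) = AND of negations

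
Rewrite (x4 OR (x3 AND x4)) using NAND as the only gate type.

((x4 NAND x4) NAND (((x3 NAND x4) NAND (x3 NAND x4)) NAND ((x3 NAND x4) NAND (x3 NAND x4))))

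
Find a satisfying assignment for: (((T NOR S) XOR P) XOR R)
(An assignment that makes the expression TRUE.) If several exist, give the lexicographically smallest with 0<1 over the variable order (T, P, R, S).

T=0, P=0, R=0, S=0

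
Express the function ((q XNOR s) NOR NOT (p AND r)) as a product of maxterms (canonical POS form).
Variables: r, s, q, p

ΠM(0, 1, 2, 3, 4, 5, 6, 7, 8, 9, 10, 12, 14, 15) = (r OR s OR q OR p) AND (r OR s OR q OR NOT p) AND (r OR s OR NOT q OR p) AND (r OR s OR NOT q OR NOT p) AND (r OR NOT s OR q OR p) AND (r OR NOT s OR q OR NOT p) AND (r OR NOT s OR NOT q OR p) AND (r OR NOT s OR NOT q OR NOT p) AND (NOT r OR s OR q OR p) AND (NOT r OR s OR q OR NOT p) AND (NOT r OR s OR NOT q OR p) AND (NOT r OR NOT s OR q OR p) AND (NOT r OR NOT s OR NOT q OR p) AND (NOT r OR NOT s OR NOT q OR NOT p)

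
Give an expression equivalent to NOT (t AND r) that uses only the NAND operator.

(((t NAND r) NAND (t NAND r)) NAND ((t NAND r) NAND (t NAND r)))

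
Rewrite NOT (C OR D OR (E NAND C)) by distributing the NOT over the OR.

NOT C AND NOT D AND NOT (E NAND C)
De Morgan's: NOT(OR of terms) = AND of negations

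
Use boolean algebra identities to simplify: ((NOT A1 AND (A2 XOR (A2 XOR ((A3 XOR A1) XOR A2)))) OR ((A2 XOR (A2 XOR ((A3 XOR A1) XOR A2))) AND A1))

By distribution ((E AND v) OR (E AND NOT v) = E) then XOR self-cancellation ((E XOR v) XOR v = E):
= ((A3 XOR A1) XOR A2)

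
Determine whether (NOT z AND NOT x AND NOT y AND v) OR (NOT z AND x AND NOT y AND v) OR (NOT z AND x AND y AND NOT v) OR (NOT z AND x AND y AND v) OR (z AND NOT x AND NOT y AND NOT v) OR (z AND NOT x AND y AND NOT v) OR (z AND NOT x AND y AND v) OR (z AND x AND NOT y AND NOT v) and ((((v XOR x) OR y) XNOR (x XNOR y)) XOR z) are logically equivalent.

Yes, they are equivalent — the two output columns agree on all 16 assignments:
z | x | y | v | Expression 1 | Expression 2
-------------------------------------------
0 | 0 | 0 | 0 | 0 | 0
0 | 0 | 0 | 1 | 1 | 1
0 | 0 | 1 | 0 | 0 | 0
0 | 0 | 1 | 1 | 0 | 0
0 | 1 | 0 | 0 | 0 | 0
0 | 1 | 0 | 1 | 1 | 1
0 | 1 | 1 | 0 | 1 | 1
0 | 1 | 1 | 1 | 1 | 1
1 | 0 | 0 | 0 | 1 | 1
1 | 0 | 0 | 1 | 0 | 0
1 | 0 | 1 | 0 | 1 | 1
1 | 0 | 1 | 1 | 1 | 1
1 | 1 | 0 | 0 | 1 | 1
1 | 1 | 0 | 1 | 0 | 0
1 | 1 | 1 | 0 | 0 | 0
1 | 1 | 1 | 1 | 0 | 0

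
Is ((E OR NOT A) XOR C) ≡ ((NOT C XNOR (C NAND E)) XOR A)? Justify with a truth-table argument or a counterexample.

No. Counterexample: with C=0, A=1, E=1, Expression 1 = 1 but Expression 2 = 0.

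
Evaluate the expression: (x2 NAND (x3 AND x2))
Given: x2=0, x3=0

Substituting: (0 NAND (0 AND 0))
= 1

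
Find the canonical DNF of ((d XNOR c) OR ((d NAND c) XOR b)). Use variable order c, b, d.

(NOT c AND NOT b AND NOT d) OR (NOT c AND NOT b AND d) OR (NOT c AND b AND NOT d) OR (c AND NOT b AND NOT d) OR (c AND NOT b AND d) OR (c AND b AND d)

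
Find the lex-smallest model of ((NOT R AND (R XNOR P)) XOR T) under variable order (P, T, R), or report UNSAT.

P=0, T=0, R=0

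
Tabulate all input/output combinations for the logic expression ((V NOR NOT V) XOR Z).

V | Z | Output
--------------
0 | 0 | 0
0 | 1 | 1
1 | 0 | 0
1 | 1 | 1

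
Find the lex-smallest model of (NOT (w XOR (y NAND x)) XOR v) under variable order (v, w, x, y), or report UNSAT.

v=0, w=0, x=1, y=1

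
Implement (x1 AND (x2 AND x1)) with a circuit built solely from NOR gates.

((x1 NOR x1) NOR (((x2 NOR x2) NOR (x1 NOR x1)) NOR ((x2 NOR x2) NOR (x1 NOR x1))))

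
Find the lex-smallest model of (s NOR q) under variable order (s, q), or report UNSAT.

s=0, q=0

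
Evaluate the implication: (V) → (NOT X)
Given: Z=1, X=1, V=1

Antecedent (V) = 1; consequent (NOT X) = 0.
1 → 0 = 0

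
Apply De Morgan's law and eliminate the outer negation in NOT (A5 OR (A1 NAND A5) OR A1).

NOT A5 AND NOT (A1 NAND A5) AND NOT A1
De Morgan's: NOT(OR of terms) = AND of negations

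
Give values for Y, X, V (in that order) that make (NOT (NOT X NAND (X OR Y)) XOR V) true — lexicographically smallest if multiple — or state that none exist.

Y=0, X=0, V=1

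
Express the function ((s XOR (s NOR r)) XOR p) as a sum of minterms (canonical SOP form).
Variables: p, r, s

Σm(0, 1, 3, 6) = (NOT p AND NOT r AND NOT s) OR (NOT p AND NOT r AND s) OR (NOT p AND r AND s) OR (p AND r AND NOT s)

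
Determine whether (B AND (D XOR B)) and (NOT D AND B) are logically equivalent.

Yes, they are equivalent — the two output columns agree on all 4 assignments:
D | B | Expression 1 | Expression 2
-----------------------------------
0 | 0 | 0 | 0
0 | 1 | 1 | 1
1 | 0 | 0 | 0
1 | 1 | 0 | 0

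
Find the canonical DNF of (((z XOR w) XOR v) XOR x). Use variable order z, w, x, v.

(NOT z AND NOT w AND NOT x AND v) OR (NOT z AND NOT w AND x AND NOT v) OR (NOT z AND w AND NOT x AND NOT v) OR (NOT z AND w AND x AND v) OR (z AND NOT w AND NOT x AND NOT v) OR (z AND NOT w AND x AND v) OR (z AND w AND NOT x AND v) OR (z AND w AND x AND NOT v)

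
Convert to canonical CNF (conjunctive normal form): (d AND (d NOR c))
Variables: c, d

(c OR d) AND (c OR NOT d) AND (NOT c OR d) AND (NOT c OR NOT d)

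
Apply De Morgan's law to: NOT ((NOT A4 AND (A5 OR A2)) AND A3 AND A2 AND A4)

NOT (NOT A4 AND (A5 OR A2)) OR NOT A3 OR NOT A2 OR NOT A4
De Morgan's: NOT(AND of terms) = OR of negations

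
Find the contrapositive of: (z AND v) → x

Contrapositive: NOT x → NOT (z AND v)
Note: A statement and its contrapositive are logically equivalent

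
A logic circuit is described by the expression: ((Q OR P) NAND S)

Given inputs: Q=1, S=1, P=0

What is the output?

Substituting: ((1 OR 0) NAND 1)
= 0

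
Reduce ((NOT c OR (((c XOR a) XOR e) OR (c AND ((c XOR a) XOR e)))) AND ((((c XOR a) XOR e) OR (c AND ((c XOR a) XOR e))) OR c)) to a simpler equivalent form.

By distribution ((E OR v) AND (E OR NOT v) = E) then absorption (E OR (E AND v) = E):
= ((c XOR a) XOR e)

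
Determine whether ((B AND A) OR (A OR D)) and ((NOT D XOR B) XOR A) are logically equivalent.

No. Counterexample: with B=0, A=0, D=0, Expression 1 = 0 but Expression 2 = 1.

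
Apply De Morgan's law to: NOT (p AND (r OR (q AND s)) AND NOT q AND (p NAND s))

NOT p OR NOT (r OR (q AND s)) OR q OR NOT (p NAND s)
De Morgan's: NOT(AND of terms) = OR of negations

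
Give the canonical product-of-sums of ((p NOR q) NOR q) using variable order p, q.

ΠM(0, 1, 3) = (p OR q) AND (p OR NOT q) AND (NOT p OR NOT q)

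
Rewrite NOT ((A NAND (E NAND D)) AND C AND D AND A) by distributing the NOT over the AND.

NOT (A NAND (E NAND D)) OR NOT C OR NOT D OR NOT A
De Morgan's: NOT(AND of terms) = OR of negations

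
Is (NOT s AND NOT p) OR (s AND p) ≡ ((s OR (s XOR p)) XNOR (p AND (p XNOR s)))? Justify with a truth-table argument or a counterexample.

Yes, they are equivalent — the two output columns agree on all 4 assignments:
s | p | Expression 1 | Expression 2
-----------------------------------
0 | 0 | 1 | 1
0 | 1 | 0 | 0
1 | 0 | 0 | 0
1 | 1 | 1 | 1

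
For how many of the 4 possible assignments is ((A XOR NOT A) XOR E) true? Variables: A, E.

Satisfying assignments: (0,0), (1,0)
Count: 2 out of 4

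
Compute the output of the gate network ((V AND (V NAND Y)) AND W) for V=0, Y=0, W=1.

Substituting: ((0 AND (0 NAND 0)) AND 1)
= 0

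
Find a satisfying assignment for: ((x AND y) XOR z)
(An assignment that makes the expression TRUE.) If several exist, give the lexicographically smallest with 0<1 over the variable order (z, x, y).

z=0, x=1, y=1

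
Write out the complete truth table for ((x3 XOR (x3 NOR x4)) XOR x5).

x5 | x4 | x3 | Output
---------------------
0 | 0 | 0 | 1
0 | 0 | 1 | 1
0 | 1 | 0 | 0
0 | 1 | 1 | 1
1 | 0 | 0 | 0
1 | 0 | 1 | 0
1 | 1 | 0 | 1
1 | 1 | 1 | 0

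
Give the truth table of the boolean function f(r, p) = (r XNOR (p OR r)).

r | p | Output
--------------
0 | 0 | 1
0 | 1 | 0
1 | 0 | 1
1 | 1 | 1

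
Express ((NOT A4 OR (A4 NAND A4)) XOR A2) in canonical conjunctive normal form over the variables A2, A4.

(A2 OR NOT A4) AND (NOT A2 OR A4)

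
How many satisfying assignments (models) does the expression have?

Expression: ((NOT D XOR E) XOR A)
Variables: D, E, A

Satisfying assignments: (0,0,0), (0,1,1), (1,0,1), (1,1,0)
Count: 4 out of 8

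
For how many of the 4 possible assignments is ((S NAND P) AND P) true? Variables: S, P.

Satisfying assignments: (0,1)
Count: 1 out of 4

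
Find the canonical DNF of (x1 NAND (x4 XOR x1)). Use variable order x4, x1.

(NOT x4 AND NOT x1) OR (x4 AND NOT x1) OR (x4 AND x1)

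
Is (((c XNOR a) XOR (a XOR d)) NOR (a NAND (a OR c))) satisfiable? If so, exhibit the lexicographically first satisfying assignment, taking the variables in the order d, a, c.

d=0, a=1, c=1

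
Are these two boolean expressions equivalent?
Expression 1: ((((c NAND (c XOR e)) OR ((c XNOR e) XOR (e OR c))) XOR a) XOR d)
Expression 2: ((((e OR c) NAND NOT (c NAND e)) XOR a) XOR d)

No. Counterexample: with e=1, c=1, a=0, d=0, Expression 1 = 1 but Expression 2 = 0.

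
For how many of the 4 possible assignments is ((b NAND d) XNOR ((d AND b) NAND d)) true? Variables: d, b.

Satisfying assignments: (0,0), (0,1), (1,0), (1,1)
Count: 4 out of 4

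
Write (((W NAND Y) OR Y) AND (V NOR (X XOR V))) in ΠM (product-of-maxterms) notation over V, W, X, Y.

ΠM(2, 3, 6, 7, 8, 9, 10, 11, 12, 13, 14, 15) = (V OR W OR NOT X OR Y) AND (V OR W OR NOT X OR NOT Y) AND (V OR NOT W OR NOT X OR Y) AND (V OR NOT W OR NOT X OR NOT Y) AND (NOT V OR W OR X OR Y) AND (NOT V OR W OR X OR NOT Y) AND (NOT V OR W OR NOT X OR Y) AND (NOT V OR W OR NOT X OR NOT Y) AND (NOT V OR NOT W OR X OR Y) AND (NOT V OR NOT W OR X OR NOT Y) AND (NOT V OR NOT W OR NOT X OR Y) AND (NOT V OR NOT W OR NOT X OR NOT Y)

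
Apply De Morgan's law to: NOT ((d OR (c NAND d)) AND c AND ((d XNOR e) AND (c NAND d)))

NOT (d OR (c NAND d)) OR NOT c OR NOT ((d XNOR e) AND (c NAND d))
De Morgan's: NOT(AND of terms) = OR of negations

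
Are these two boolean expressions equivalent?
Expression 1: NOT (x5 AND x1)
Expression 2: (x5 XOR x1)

No. Counterexample: with x5=0, x1=0, Expression 1 = 1 but Expression 2 = 0.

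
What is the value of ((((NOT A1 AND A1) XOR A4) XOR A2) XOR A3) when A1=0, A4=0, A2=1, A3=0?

Substituting: ((((NOT 0 AND 0) XOR 0) XOR 1) XOR 0)
= 1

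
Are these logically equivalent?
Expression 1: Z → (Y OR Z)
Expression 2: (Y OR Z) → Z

No, Converse is not equivalent to original (counterexample: Z=0, X=0, Y=1)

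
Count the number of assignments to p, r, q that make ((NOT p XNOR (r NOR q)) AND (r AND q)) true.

Satisfying assignments: (1,1,1)
Count: 1 out of 8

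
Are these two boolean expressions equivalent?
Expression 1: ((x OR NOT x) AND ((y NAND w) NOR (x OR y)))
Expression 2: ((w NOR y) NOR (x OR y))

No. Counterexample: with x=0, w=1, y=0, Expression 1 = 0 but Expression 2 = 1.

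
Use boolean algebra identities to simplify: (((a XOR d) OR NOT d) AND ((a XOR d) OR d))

By distribution ((E OR v) AND (E OR NOT v) = E):
= (a XOR d)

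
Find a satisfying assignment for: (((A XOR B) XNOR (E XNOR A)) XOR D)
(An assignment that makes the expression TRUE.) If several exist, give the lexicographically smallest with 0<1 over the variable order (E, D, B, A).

E=0, D=0, B=1, A=0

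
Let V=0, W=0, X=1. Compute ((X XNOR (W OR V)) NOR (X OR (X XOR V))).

Substituting: ((1 XNOR (0 OR 0)) NOR (1 OR (1 XOR 0)))
= 0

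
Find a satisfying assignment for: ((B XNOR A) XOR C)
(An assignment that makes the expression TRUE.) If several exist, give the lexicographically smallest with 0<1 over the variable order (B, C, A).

B=0, C=0, A=0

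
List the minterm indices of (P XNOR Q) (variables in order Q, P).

Σm(0, 3) = (NOT Q AND NOT P) OR (Q AND P)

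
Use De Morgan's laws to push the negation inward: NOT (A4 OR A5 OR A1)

NOT A4 AND NOT A5 AND NOT A1
De Morgan's: NOT(OR of terms) = AND of negations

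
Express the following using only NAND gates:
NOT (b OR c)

(((b NAND b) NAND (c NAND c)) NAND ((b NAND b) NAND (c NAND c)))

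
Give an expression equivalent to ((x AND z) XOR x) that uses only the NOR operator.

((((((x NOR x) NOR (z NOR z)) NOR x) NOR (((x NOR x) NOR (z NOR z)) NOR x)) NOR ((((x NOR x) NOR (z NOR z)) NOR x) NOR (((x NOR x) NOR (z NOR z)) NOR x))) NOR ((((((x NOR x) NOR (z NOR z)) NOR ((x NOR x) NOR (z NOR z))) NOR (x NOR x)) NOR ((((x NOR x) NOR (z NOR z)) NOR ((x NOR x) NOR (z NOR z))) NOR (x NOR x))) NOR (((((x NOR x) NOR (z NOR z)) NOR ((x NOR x) NOR (z NOR z))) NOR (x NOR x)) NOR ((((x NOR x) NOR (z NOR z)) NOR ((x NOR x) NOR (z NOR z))) NOR (x NOR x)))))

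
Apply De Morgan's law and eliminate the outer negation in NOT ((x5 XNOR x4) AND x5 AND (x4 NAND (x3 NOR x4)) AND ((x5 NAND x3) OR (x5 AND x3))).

NOT (x5 XNOR x4) OR NOT x5 OR NOT (x4 NAND (x3 NOR x4)) OR NOT ((x5 NAND x3) OR (x5 AND x3))
De Morgan's: NOT(AND of terms) = OR of negations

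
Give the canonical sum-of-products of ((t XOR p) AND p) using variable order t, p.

Σm(1) = (NOT t AND p)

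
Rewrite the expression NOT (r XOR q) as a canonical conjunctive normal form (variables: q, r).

(q OR NOT r) AND (NOT q OR r)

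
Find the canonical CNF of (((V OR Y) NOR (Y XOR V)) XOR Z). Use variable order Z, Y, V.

(Z OR Y OR NOT V) AND (Z OR NOT Y OR V) AND (Z OR NOT Y OR NOT V) AND (NOT Z OR Y OR V)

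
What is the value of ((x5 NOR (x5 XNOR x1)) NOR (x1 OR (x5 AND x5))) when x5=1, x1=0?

Substituting: ((1 NOR (1 XNOR 0)) NOR (0 OR (1 AND 1)))
= 0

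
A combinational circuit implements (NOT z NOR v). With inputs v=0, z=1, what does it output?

Substituting: (NOT 1 NOR 0)
= 1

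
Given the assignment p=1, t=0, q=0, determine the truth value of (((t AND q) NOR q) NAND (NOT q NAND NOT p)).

Substituting: (((0 AND 0) NOR 0) NAND (NOT 0 NAND NOT 1))
= 0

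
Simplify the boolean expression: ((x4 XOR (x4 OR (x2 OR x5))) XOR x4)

By XOR self-cancellation ((E XOR v) XOR v = E):
= (x4 OR (x2 OR x5))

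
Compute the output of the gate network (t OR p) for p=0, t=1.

Substituting: (1 OR 0)
= 1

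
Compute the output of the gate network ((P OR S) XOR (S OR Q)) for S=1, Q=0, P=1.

Substituting: ((1 OR 1) XOR (1 OR 0))
= 0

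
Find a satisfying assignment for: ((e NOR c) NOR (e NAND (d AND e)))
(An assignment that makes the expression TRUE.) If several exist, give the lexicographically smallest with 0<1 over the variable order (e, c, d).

e=1, c=0, d=1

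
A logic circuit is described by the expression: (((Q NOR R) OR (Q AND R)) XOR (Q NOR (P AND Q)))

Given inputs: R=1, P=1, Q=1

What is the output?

Substituting: (((1 NOR 1) OR (1 AND 1)) XOR (1 NOR (1 AND 1)))
= 1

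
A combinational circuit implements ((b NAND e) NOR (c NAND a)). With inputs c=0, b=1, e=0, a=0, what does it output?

Substituting: ((1 NAND 0) NOR (0 NAND 0))
= 0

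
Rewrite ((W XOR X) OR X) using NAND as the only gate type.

((((W NAND (W NAND X)) NAND (X NAND (W NAND X))) NAND ((W NAND (W NAND X)) NAND (X NAND (W NAND X)))) NAND (X NAND X))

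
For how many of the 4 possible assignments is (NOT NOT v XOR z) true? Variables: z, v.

Satisfying assignments: (0,1), (1,0)
Count: 2 out of 4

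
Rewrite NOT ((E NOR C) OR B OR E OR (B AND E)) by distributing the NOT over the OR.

NOT (E NOR C) AND NOT B AND NOT E AND NOT (B AND E)
De Morgan's: NOT(OR of terms) = AND of negations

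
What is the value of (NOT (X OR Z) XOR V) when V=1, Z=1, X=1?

Substituting: (NOT (1 OR 1) XOR 1)
= 1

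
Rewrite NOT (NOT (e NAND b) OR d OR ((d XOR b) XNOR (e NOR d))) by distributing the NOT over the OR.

(e NAND b) AND NOT d AND NOT ((d XOR b) XNOR (e NOR d))
De Morgan's: NOT(OR of terms) = AND of negations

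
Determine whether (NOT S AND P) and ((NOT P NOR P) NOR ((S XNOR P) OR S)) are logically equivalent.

Yes, they are equivalent — the two output columns agree on all 4 assignments:
S | P | Expression 1 | Expression 2
-----------------------------------
0 | 0 | 0 | 0
0 | 1 | 1 | 1
1 | 0 | 0 | 0
1 | 1 | 0 | 0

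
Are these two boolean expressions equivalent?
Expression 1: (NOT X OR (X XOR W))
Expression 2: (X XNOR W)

No. Counterexample: with W=0, X=1, Expression 1 = 1 but Expression 2 = 0.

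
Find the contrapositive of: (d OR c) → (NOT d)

Contrapositive: d → NOT (d OR c)
Note: A statement and its contrapositive are logically equivalent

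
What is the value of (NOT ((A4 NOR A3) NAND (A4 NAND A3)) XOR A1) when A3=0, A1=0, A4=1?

Substituting: (NOT ((1 NOR 0) NAND (1 NAND 0)) XOR 0)
= 0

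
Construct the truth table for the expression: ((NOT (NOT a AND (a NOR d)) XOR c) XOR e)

d | c | e | a | Output
----------------------
0 | 0 | 0 | 0 | 0
0 | 0 | 0 | 1 | 1
0 | 0 | 1 | 0 | 1
0 | 0 | 1 | 1 | 0
0 | 1 | 0 | 0 | 1
0 | 1 | 0 | 1 | 0
0 | 1 | 1 | 0 | 0
0 | 1 | 1 | 1 | 1
1 | 0 | 0 | 0 | 1
1 | 0 | 0 | 1 | 1
1 | 0 | 1 | 0 | 0
1 | 0 | 1 | 1 | 0
1 | 1 | 0 | 0 | 0
1 | 1 | 0 | 1 | 0
1 | 1 | 1 | 0 | 1
1 | 1 | 1 | 1 | 1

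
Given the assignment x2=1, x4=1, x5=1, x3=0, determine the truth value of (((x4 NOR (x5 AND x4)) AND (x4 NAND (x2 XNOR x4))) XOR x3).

Substituting: (((1 NOR (1 AND 1)) AND (1 NAND (1 XNOR 1))) XOR 0)
= 0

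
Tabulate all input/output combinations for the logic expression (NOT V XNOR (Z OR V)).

Z | V | Output
--------------
0 | 0 | 0
0 | 1 | 0
1 | 0 | 1
1 | 1 | 0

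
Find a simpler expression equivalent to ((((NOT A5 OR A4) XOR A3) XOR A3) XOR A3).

By XOR self-cancellation ((E XOR v) XOR v = E):
= ((NOT A5 OR A4) XOR A3)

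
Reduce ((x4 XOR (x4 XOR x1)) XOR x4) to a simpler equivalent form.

By XOR self-cancellation ((E XOR v) XOR v = E):
= (x4 XOR x1)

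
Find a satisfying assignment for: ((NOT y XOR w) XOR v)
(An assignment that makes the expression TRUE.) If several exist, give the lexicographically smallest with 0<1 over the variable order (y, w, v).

y=0, w=0, v=0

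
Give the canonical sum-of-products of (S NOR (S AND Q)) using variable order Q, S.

Σm(0, 2) = (NOT Q AND NOT S) OR (Q AND NOT S)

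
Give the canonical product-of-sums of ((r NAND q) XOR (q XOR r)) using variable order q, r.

ΠM(1, 2, 3) = (q OR NOT r) AND (NOT q OR r) AND (NOT q OR NOT r)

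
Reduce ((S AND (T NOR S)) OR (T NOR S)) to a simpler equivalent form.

By absorption (E OR (E AND v) = E):
= (T NOR S)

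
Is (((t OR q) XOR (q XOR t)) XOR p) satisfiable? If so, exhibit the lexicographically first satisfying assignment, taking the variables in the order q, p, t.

q=0, p=1, t=0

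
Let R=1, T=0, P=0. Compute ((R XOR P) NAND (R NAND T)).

Substituting: ((1 XOR 0) NAND (1 NAND 0))
= 0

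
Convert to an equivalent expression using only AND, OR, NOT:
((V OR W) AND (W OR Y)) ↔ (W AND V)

(((V OR W) AND (W OR Y)) AND (W AND V)) OR (NOT ((V OR W) AND (W OR Y)) AND NOT (W AND V))
(Biconditional = both true or both false)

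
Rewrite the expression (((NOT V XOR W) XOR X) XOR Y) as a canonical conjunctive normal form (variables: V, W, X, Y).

(V OR W OR X OR NOT Y) AND (V OR W OR NOT X OR Y) AND (V OR NOT W OR X OR Y) AND (V OR NOT W OR NOT X OR NOT Y) AND (NOT V OR W OR X OR Y) AND (NOT V OR W OR NOT X OR NOT Y) AND (NOT V OR NOT W OR X OR NOT Y) AND (NOT V OR NOT W OR NOT X OR Y)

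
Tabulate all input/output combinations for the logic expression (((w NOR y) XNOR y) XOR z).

y | z | w | Output
------------------
0 | 0 | 0 | 0
0 | 0 | 1 | 1
0 | 1 | 0 | 1
0 | 1 | 1 | 0
1 | 0 | 0 | 0
1 | 0 | 1 | 0
1 | 1 | 0 | 1
1 | 1 | 1 | 1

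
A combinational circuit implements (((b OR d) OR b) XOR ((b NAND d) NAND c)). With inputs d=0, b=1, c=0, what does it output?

Substituting: (((1 OR 0) OR 1) XOR ((1 NAND 0) NAND 0))
= 0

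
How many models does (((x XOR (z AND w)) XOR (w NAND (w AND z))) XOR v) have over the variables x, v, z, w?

Satisfying assignments: (0,0,0,0), (0,0,0,1), (0,0,1,0), (0,0,1,1), (1,1,0,0), (1,1,0,1), (1,1,1,0), (1,1,1,1)
Count: 8 out of 16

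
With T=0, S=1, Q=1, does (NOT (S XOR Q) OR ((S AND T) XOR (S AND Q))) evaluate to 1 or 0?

Substituting: (NOT (1 XOR 1) OR ((1 AND 0) XOR (1 AND 1)))
= 1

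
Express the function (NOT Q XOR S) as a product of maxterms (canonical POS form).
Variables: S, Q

ΠM(1, 2) = (S OR NOT Q) AND (NOT S OR Q)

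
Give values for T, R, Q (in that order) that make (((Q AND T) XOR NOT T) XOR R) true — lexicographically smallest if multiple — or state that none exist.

T=0, R=0, Q=0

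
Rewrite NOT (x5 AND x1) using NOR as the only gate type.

(((x5 NOR x5) NOR (x1 NOR x1)) NOR ((x5 NOR x5) NOR (x1 NOR x1)))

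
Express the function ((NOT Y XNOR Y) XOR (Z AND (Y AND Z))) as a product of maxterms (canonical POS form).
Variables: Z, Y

ΠM(0, 1, 2) = (Z OR Y) AND (Z OR NOT Y) AND (NOT Z OR Y)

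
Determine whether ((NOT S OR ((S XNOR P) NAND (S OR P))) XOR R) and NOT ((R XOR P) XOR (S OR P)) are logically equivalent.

No. Counterexample: with P=0, S=1, R=0, Expression 1 = 1 but Expression 2 = 0.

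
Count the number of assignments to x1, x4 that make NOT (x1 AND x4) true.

Satisfying assignments: (0,0), (0,1), (1,0)
Count: 3 out of 4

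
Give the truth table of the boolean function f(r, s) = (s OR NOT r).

r | s | Output
--------------
0 | 0 | 1
0 | 1 | 1
1 | 0 | 0
1 | 1 | 1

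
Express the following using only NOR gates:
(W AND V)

((W NOR W) NOR (V NOR V))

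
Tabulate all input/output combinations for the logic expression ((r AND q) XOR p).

p | q | r | Output
------------------
0 | 0 | 0 | 0
0 | 0 | 1 | 0
0 | 1 | 0 | 0
0 | 1 | 1 | 1
1 | 0 | 0 | 1
1 | 0 | 1 | 1
1 | 1 | 0 | 1
1 | 1 | 1 | 0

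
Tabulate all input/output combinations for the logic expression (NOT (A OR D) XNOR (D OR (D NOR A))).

D | A | Output
--------------
0 | 0 | 1
0 | 1 | 1
1 | 0 | 0
1 | 1 | 0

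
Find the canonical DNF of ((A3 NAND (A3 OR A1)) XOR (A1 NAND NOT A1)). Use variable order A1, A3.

(NOT A1 AND A3) OR (A1 AND A3)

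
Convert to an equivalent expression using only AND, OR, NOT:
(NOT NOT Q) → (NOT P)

NOT Q OR (NOT P)
(Implication elimination: A → B = NOT A OR B)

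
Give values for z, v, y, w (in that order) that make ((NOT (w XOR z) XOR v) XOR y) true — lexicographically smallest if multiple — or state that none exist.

z=0, v=0, y=0, w=0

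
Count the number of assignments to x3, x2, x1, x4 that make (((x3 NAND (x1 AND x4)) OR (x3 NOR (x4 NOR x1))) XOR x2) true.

Satisfying assignments: (0,0,0,0), (0,0,0,1), (0,0,1,0), (0,0,1,1), (1,0,0,0), (1,0,0,1), (1,0,1,0), (1,1,1,1)
Count: 8 out of 16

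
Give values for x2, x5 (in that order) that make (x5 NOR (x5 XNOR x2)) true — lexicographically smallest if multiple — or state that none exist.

x2=1, x5=0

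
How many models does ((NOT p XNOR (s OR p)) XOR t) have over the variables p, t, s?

Satisfying assignments: (0,0,1), (0,1,0), (1,1,0), (1,1,1)
Count: 4 out of 8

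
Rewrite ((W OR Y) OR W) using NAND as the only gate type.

((((W NAND W) NAND (Y NAND Y)) NAND ((W NAND W) NAND (Y NAND Y))) NAND (W NAND W))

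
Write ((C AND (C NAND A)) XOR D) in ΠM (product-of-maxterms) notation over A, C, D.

ΠM(0, 3, 4, 6) = (A OR C OR D) AND (A OR NOT C OR NOT D) AND (NOT A OR C OR D) AND (NOT A OR NOT C OR D)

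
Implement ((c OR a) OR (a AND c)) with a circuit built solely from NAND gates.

((((c NAND c) NAND (a NAND a)) NAND ((c NAND c) NAND (a NAND a))) NAND (((a NAND c) NAND (a NAND c)) NAND ((a NAND c) NAND (a NAND c))))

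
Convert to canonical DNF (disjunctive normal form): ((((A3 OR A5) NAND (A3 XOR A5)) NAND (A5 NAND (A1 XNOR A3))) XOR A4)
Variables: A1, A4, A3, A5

(NOT A1 AND NOT A4 AND NOT A3 AND A5) OR (NOT A1 AND NOT A4 AND A3 AND NOT A5) OR (NOT A1 AND A4 AND NOT A3 AND NOT A5) OR (NOT A1 AND A4 AND A3 AND A5) OR (A1 AND NOT A4 AND NOT A3 AND A5) OR (A1 AND NOT A4 AND A3 AND NOT A5) OR (A1 AND NOT A4 AND A3 AND A5) OR (A1 AND A4 AND NOT A3 AND NOT A5)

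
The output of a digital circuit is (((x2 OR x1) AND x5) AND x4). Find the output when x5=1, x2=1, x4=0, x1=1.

Substituting: (((1 OR 1) AND 1) AND 0)
= 0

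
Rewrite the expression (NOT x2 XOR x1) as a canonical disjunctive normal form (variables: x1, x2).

(NOT x1 AND NOT x2) OR (x1 AND x2)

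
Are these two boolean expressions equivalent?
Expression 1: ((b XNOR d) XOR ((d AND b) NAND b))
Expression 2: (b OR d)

Yes, they are equivalent — the two output columns agree on all 4 assignments:
b | d | Expression 1 | Expression 2
-----------------------------------
0 | 0 | 0 | 0
0 | 1 | 1 | 1
1 | 0 | 1 | 1
1 | 1 | 1 | 1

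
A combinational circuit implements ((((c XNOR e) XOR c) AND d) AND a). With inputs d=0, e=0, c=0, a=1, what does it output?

Substituting: ((((0 XNOR 0) XOR 0) AND 0) AND 1)
= 0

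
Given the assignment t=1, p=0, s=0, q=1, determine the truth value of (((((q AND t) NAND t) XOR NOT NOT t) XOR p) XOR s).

Substituting: (((((1 AND 1) NAND 1) XOR NOT NOT 1) XOR 0) XOR 0)
= 1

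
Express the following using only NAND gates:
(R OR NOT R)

((R NAND R) NAND ((R NAND R) NAND (R NAND R)))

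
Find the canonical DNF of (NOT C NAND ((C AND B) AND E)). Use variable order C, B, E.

(NOT C AND NOT B AND NOT E) OR (NOT C AND NOT B AND E) OR (NOT C AND B AND NOT E) OR (NOT C AND B AND E) OR (C AND NOT B AND NOT E) OR (C AND NOT B AND E) OR (C AND B AND NOT E) OR (C AND B AND E)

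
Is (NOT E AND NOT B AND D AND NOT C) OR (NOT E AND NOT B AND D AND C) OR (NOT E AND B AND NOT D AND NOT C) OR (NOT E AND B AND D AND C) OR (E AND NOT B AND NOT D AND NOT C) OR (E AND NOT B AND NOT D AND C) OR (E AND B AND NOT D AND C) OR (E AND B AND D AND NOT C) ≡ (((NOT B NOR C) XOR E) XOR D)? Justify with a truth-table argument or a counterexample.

Yes, they are equivalent — the two output columns agree on all 16 assignments:
E | B | D | C | Expression 1 | Expression 2
-------------------------------------------
0 | 0 | 0 | 0 | 0 | 0
0 | 0 | 0 | 1 | 0 | 0
0 | 0 | 1 | 0 | 1 | 1
0 | 0 | 1 | 1 | 1 | 1
0 | 1 | 0 | 0 | 1 | 1
0 | 1 | 0 | 1 | 0 | 0
0 | 1 | 1 | 0 | 0 | 0
0 | 1 | 1 | 1 | 1 | 1
1 | 0 | 0 | 0 | 1 | 1
1 | 0 | 0 | 1 | 1 | 1
1 | 0 | 1 | 0 | 0 | 0
1 | 0 | 1 | 1 | 0 | 0
1 | 1 | 0 | 0 | 0 | 0
1 | 1 | 0 | 1 | 1 | 1
1 | 1 | 1 | 0 | 1 | 1
1 | 1 | 1 | 1 | 0 | 0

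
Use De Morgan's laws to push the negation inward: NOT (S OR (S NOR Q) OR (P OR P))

NOT S AND NOT (S NOR Q) AND NOT (P OR P)
De Morgan's: NOT(OR of terms) = AND of negations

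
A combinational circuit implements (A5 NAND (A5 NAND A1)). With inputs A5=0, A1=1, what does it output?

Substituting: (0 NAND (0 NAND 1))
= 1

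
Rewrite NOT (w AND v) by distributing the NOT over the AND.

NOT w OR NOT v
De Morgan's: NOT(AND of terms) = OR of negations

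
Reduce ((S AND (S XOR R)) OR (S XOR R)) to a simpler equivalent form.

By absorption (E OR (E AND v) = E):
= (S XOR R)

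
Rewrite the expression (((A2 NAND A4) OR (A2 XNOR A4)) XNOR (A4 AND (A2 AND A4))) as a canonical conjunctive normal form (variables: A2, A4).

(A2 OR A4) AND (A2 OR NOT A4) AND (NOT A2 OR A4)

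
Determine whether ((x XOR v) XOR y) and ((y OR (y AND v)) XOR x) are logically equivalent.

No. Counterexample: with y=0, x=0, v=1, Expression 1 = 1 but Expression 2 = 0.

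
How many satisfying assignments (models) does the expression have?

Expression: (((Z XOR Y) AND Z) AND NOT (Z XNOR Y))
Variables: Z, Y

Satisfying assignments: (1,0)
Count: 1 out of 4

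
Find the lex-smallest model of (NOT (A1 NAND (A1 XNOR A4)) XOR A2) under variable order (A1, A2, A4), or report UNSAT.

A1=0, A2=1, A4=0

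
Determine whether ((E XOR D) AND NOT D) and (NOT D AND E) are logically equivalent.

Yes, they are equivalent — the two output columns agree on all 4 assignments:
D | E | Expression 1 | Expression 2
-----------------------------------
0 | 0 | 0 | 0
0 | 1 | 1 | 1
1 | 0 | 0 | 0
1 | 1 | 0 | 0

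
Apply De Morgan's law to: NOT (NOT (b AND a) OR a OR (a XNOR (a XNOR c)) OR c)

(b AND a) AND NOT a AND NOT (a XNOR (a XNOR c)) AND NOT c
De Morgan's: NOT(OR of terms) = AND of negations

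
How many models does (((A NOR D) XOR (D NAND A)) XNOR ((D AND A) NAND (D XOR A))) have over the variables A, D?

Satisfying assignments: (0,1), (1,0)
Count: 2 out of 4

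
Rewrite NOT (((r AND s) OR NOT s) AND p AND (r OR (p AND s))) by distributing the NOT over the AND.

NOT ((r AND s) OR NOT s) OR NOT p OR NOT (r OR (p AND s))
De Morgan's: NOT(AND of terms) = OR of negations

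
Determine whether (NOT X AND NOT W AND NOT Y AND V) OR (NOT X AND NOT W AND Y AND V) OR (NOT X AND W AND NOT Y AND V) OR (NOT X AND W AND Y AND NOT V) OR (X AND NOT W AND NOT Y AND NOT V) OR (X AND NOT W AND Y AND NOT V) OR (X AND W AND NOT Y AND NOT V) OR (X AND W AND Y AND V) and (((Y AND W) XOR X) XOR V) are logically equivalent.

Yes, they are equivalent — the two output columns agree on all 16 assignments:
X | W | Y | V | Expression 1 | Expression 2
-------------------------------------------
0 | 0 | 0 | 0 | 0 | 0
0 | 0 | 0 | 1 | 1 | 1
0 | 0 | 1 | 0 | 0 | 0
0 | 0 | 1 | 1 | 1 | 1
0 | 1 | 0 | 0 | 0 | 0
0 | 1 | 0 | 1 | 1 | 1
0 | 1 | 1 | 0 | 1 | 1
0 | 1 | 1 | 1 | 0 | 0
1 | 0 | 0 | 0 | 1 | 1
1 | 0 | 0 | 1 | 0 | 0
1 | 0 | 1 | 0 | 1 | 1
1 | 0 | 1 | 1 | 0 | 0
1 | 1 | 0 | 0 | 1 | 1
1 | 1 | 0 | 1 | 0 | 0
1 | 1 | 1 | 0 | 0 | 0
1 | 1 | 1 | 1 | 1 | 1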